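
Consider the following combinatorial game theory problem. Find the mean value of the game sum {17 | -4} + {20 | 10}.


G1 = {17 | -4}, G2 = {20 | 10}
Each is a switch {a | b} with numbers a > b; its mean value is (a + b)/2, and mean value is additive over game sums: m(G1 + G2) = m(G1) + m(G2).
Mean of G1 = (17 + (-4))/2 = 13/2 = 13/2
Mean of G2 = (20 + (10))/2 = 30/2 = 15
Mean of G1 + G2 = 13/2 + 15 = 43/2

43/2


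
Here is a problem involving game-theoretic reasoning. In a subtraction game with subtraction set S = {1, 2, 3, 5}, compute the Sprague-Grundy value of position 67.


The subtraction set is S = {1, 2, 3, 5}.
G(k) = mex{ G(k - s) : s in S, s <= k }. We compute iteratively: G(0) = 0.
G(1) = mex({0}) = 1
G(2) = mex({0, 1}) = 2
G(3) = mex({0, 1, 2}) = 3
G(4) = mex({1, 2, 3}) = 0
G(5) = mex({0, 2, 3}) = 1
G(6) = mex({0, 1, 3}) = 2
G(7) = mex({0, 1, 2}) = 3
G(8) = mex({1, 2, 3}) = 0
Observe that G(4)..G(8) = 0, 1, 2, 3, 0 repeats G(0)..G(4) = 0, 1, 2, 3, 0.
For k >= max(S) = 5, G(k) is determined by the previous 5 values G(k-5)..G(k-1); a window of 5 consecutive values has recurred shifted by 4, so by induction G(k + 4) = G(k) for all k >= 0: the sequence is periodic from the start with period 4.
One period: G(0..3) = 0, 1, 2, 3.
67 mod 4 = 3, so G(67) = G(3) = 3.

3


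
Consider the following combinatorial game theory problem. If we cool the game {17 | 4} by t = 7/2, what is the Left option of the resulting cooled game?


Original game: {17 | 4} (a switch {a | b} with a > b).
Cooling by t (for t below the temperature (a - b)/2 = 13/2) taxes each move by t: {a | b} cooled by t is {a - t | b + t}.
Cooling amount: t = 7/2
Cooled Left option: 17 - 7/2 = 27/2
Cooled Right option: 4 + 7/2 = 15/2
Cooled game: {27/2 | 15/2}
Left option = 27/2

27/2


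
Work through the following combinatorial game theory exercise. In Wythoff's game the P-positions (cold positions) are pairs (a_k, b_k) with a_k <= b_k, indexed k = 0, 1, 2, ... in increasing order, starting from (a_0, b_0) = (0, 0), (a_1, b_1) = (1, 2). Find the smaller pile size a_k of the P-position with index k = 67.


By Wythoff's theorem, a_k = floor(k * phi) and b_k = floor(k * phi^2) = a_k + k, where phi = (1 + sqrt(5))/2 is the golden ratio.
phi = (1 + sqrt(5))/2 = 1.618034
k = 67
k * phi = 67 * 1.618034 = 108.408277
a_67 = floor(k * phi) = 108

108


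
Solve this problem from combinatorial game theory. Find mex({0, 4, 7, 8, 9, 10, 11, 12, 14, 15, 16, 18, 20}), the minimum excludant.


Set = {0, 4, 7, 8, 9, 10, 11, 12, 14, 15, 16, 18, 20}
0 is in the set.
1 is NOT in the set. This is the mex.
mex = 1

1


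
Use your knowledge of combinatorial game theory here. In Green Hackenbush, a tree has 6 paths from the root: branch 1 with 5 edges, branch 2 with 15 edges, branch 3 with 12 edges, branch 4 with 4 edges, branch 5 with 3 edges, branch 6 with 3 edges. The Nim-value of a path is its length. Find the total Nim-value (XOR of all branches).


The tree has 6 branches from the ground vertex.
In Green Hackenbush, the Nim-value of a simple path of length k is k.
Branch 1: length 5, Nim-value = 5
Branch 2: length 15, Nim-value = 15
Branch 3: length 12, Nim-value = 12
Branch 4: length 4, Nim-value = 4
Branch 5: length 3, Nim-value = 3
Branch 6: length 3, Nim-value = 3
Total Nim-value = XOR of all branch values:
0 XOR 5 = 5
5 XOR 15 = 10
10 XOR 12 = 6
6 XOR 4 = 2
2 XOR 3 = 1
1 XOR 3 = 2
Nim-value of the tree = 2

2


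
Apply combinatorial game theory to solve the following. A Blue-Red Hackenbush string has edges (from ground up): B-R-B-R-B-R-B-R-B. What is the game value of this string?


Edges (from ground): B-R-B-R-B-R-B-R-B
By Berlekamp's sign-expansion rule, a Blue-Red Hackenbush stalk has the value of the surreal number whose sign sequence is the edge sequence with B -> + and R -> -.
Sign sequence: +-+-+-+-+
Trace the sign expansion in the surreal number tree, starting from 0:
Edge 1: B (sign +) -> bounds (0, +inf), value = 1
Edge 2: R (sign -) -> bounds (0, 1), value = 1/2
Edge 3: B (sign +) -> bounds (1/2, 1), value = 3/4
Edge 4: R (sign -) -> bounds (1/2, 3/4), value = 5/8
Edge 5: B (sign +) -> bounds (5/8, 3/4), value = 11/16
Edge 6: R (sign -) -> bounds (5/8, 11/16), value = 21/32
Edge 7: B (sign +) -> bounds (21/32, 11/16), value = 43/64
Edge 8: R (sign -) -> bounds (21/32, 43/64), value = 85/128
Edge 9: B (sign +) -> bounds (85/128, 43/64), value = 171/256
Game value = 171/256

171/256


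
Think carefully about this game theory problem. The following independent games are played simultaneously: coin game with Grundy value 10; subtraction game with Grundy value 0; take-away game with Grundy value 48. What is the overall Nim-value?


By the Sprague-Grundy theorem, the Grundy value of a sum of games is the XOR of individual Grundy values.
coin game: Grundy value = 10. Running XOR: 0 XOR 10 = 10
subtraction game: Grundy value = 0. Running XOR: 10 XOR 0 = 10
take-away game: Grundy value = 48. Running XOR: 10 XOR 48 = 58
The combined Grundy value is 58.

58


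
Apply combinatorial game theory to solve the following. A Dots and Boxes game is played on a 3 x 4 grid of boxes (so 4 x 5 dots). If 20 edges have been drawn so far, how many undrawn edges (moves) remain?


Grid: 3 x 4 boxes, i.e. 4 rows and 5 columns of dots.
Horizontal edges: (rows + 1) * cols = 4 * 4 = 16
Vertical edges: rows * (cols + 1) = 3 * 5 = 15
Total edges: 16 + 15 = 31
Edges drawn: 20
Remaining: 31 - 20 = 11

11


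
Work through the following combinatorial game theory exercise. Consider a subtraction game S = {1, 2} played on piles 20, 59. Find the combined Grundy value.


Subtraction set: {1, 2}
For this subtraction set, G(n) = n mod 3 (period = max + 1 = 3).
Pile 1 (size 20): G(20) = 20 mod 3 = 2
Pile 2 (size 59): G(59) = 59 mod 3 = 2
Total Grundy value = XOR of all: 2 XOR 2 = 0

0


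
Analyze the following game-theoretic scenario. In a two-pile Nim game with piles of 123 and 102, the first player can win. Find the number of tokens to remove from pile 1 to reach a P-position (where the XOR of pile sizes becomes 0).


Piles: 123 and 102
Current XOR: 123 XOR 102 = 29 (non-zero, so this is an N-position).
To make the XOR zero, we need to find a move that balances the piles.
For pile 1 (size 123): target = 123 XOR 29 = 102
We reduce pile 1 from 123 to 102.
Tokens removed: 123 - 102 = 21
Verification: 102 XOR 102 = 0

21


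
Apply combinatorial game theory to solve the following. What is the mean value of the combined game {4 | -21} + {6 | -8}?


G1 = {4 | -21}, G2 = {6 | -8}
Each is a switch {a | b} with numbers a > b; its mean value is (a + b)/2, and mean value is additive over game sums: m(G1 + G2) = m(G1) + m(G2).
Mean of G1 = (4 + (-21))/2 = -17/2 = -17/2
Mean of G2 = (6 + (-8))/2 = -2/2 = -1
Mean of G1 + G2 = -17/2 + -1 = -19/2

-19/2


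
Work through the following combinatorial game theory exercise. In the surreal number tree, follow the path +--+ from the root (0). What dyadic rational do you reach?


Sign expansion: +--+
Rule: track bounds (lo, hi), initially (-inf, +inf). On '+', the current value becomes lo and we move to the simplest number in (value, hi): value + 1 if hi = +inf, otherwise the midpoint (value + hi)/2. On '-', the current value becomes hi and we move to value - 1 if lo = -inf, otherwise the midpoint (lo + value)/2.
Start at 0.
Step 1: sign = +, move right. Bounds: (0, +inf). Value = 1
Step 2: sign = -, move left. Bounds: (0, 1). Value = 1/2
Step 3: sign = -, move left. Bounds: (0, 1/2). Value = 1/4
Step 4: sign = +, move right. Bounds: (1/4, 1/2). Value = 3/8
The surreal number with sign expansion +--+ is 3/8.

3/8


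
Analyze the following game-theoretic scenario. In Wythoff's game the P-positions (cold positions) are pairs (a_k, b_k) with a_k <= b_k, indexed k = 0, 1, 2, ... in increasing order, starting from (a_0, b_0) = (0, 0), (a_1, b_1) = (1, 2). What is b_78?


By Wythoff's theorem, a_k = floor(k * phi) and b_k = floor(k * phi^2) = a_k + k, where phi = (1 + sqrt(5))/2 is the golden ratio.
phi = (1 + sqrt(5))/2 = 1.618034
phi^2 = phi + 1 = 2.618034
k = 78
k * phi^2 = 78 * 2.618034 = 204.206651
b_78 = floor(k * phi^2) = 204 (check: a_78 + k = 126 + 78 = 204)

204


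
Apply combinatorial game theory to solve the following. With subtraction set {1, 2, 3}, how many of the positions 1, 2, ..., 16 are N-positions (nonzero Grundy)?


Subtraction set S = {1, 2, 3}, so G(n) = n mod 4.
G(n) = 0 when n is a multiple of 4.
Multiples of 4 in [1, 16]: 4
N-positions (nonzero Grundy) = 16 - 4 = 12

12


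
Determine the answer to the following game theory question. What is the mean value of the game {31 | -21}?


Game = {31 | -21}, a switch {a | b} with numbers a > b.
Its thermograph has left wall a - t and right wall b + t, which meet at t = (a - b)/2, where both equal (a + b)/2. So the mast (mean value) is at (a + b)/2.
Mean = (31 + (-21))/2 = 10/2 = 5

5


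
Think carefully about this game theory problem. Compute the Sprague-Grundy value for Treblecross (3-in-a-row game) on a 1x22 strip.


Treblecross: place X on empty cells; 3-in-a-row wins.
Playing within two cells of an existing X lets the opponent win at once, so sensible play treats the cells i-2..i+2 around each X as dead. The player left with no safe cell loses, so this is a normal-play take-away game on strips of safe cells.
Placing X at cell i (0-indexed) of a strip of k safe cells leaves independent strips of sizes max(0, i-2) and max(0, k-i-3). Hence G(k) = mex{ G(max(0,i-2)) XOR G(max(0,k-i-3)) : 0 <= i < k }, with G(0) = 0.
G(1): splits (0,0):0^0=0 -> mex({0}) = 1
G(2): splits (0,0):0^0=0 -> mex({0}) = 1
G(3): splits (0,0):0^0=0 -> mex({0}) = 1
G(4): splits (0,1):0^1=1 (0,0):0^0=0 -> mex({0, 1}) = 2
G(5): splits (0,2):0^1=1 (0,1):0^1=1 (0,0):0^0=0 -> mex({0, 1}) = 2
G(6) = mex({1}) = 0
G(7) = mex({0, 1, 2}) = 3
G(8) = mex({0, 1, 2}) = 3
G(9) = mex({0, 2}) = 1
G(10) = mex({0, 2, 3}) = 1
G(11) = mex({0, 3}) = 1
G(12) = mex({1, 3}) = 0
G(13) = mex({0, 1, 2, 3}) = 4
G(14) = mex({0, 1, 2}) = 3
G(15) = mex({0, 1, 2}) = 3
G(16) = mex({0, 1, 2, 4}) = 3
G(17) = mex({0, 1, 3, 4}) = 2
G(18) = mex({0, 1, 3, 4}) = 2
G(19) = mex({0, 1, 3, 5}) = 2
G(20) = mex({0, 1, 2, 3, 5}) = 4
G(21) = mex({0, 1, 2, 3, 5}) = 4
G(22) = mex({1, 2, 6}) = 0
Therefore G(22) = 0.

0


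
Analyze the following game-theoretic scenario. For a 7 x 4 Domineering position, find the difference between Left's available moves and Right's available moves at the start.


Board is 7 x 4 (rows x cols).
Left (vertical) placements: (rows-1) * cols = 6 * 4 = 24
Right (horizontal) placements: rows * (cols-1) = 7 * 3 = 21
Advantage = Left - Right = 24 - 21 = 3

3


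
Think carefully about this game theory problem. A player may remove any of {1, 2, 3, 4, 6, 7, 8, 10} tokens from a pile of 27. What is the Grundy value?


The subtraction set is S = {1, 2, 3, 4, 6, 7, 8, 10}.
G(k) = mex{ G(k - s) : s in S, s <= k }. We compute iteratively: G(0) = 0.
G(1) = mex({0}) = 1
G(2) = mex({0, 1}) = 2
G(3) = mex({0, 1, 2}) = 3
G(4) = mex({0, 1, 2, 3}) = 4
G(5) = mex({1, 2, 3, 4}) = 0
G(6) = mex({0, 2, 3, 4}) = 1
G(7) = mex({0, 1, 3, 4}) = 2
G(8) = mex({0, 1, 2, 4}) = 3
G(9) = mex({0, 1, 2, 3}) = 4
G(10) = mex({0, 1, 2, 3, 4}) = 5
G(11) = mex({0, 1, 2, 3, 4, 5}) = 6
G(12) = mex({0, 1, 2, 3, 4, 5, 6}) = 7
G(13) = mex({0, 1, 2, 3, 4, 5, 6, 7}) = 8
G(14) = mex({1, 2, 3, 4, 5, 6, 7, 8}) = 0
G(15) = mex({0, 2, 3, 4, 6, 7, 8}) = 1
G(16) = mex({0, 1, 3, 4, 5, 7, 8}) = 2
G(17) = mex({0, 1, 2, 4, 5, 6, 8}) = 3
G(18) = mex({0, 1, 2, 3, 5, 6, 7}) = 4
G(19) = mex({1, 2, 3, 4, 6, 7, 8}) = 0
G(20) = mex({0, 2, 3, 4, 5, 7, 8}) = 1
G(21) = mex({0, 1, 3, 4, 6, 8}) = 2
G(22) = mex({0, 1, 2, 4, 7}) = 3
G(23) = mex({0, 1, 2, 3, 8}) = 4
Observe that G(14)..G(23) = 0, 1, 2, 3, 4, 0, 1, 2, 3, 4 repeats G(0)..G(9) = 0, 1, 2, 3, 4, 0, 1, 2, 3, 4.
For k >= max(S) = 10, G(k) is determined by the previous 10 values G(k-10)..G(k-1); a window of 10 consecutive values has recurred shifted by 14, so by induction G(k + 14) = G(k) for all k >= 0: the sequence is periodic from the start with period 14.
One period: G(0..13) = 0, 1, 2, 3, 4, 0, 1, 2, 3, 4, 5, 6, 7, 8.
27 mod 14 = 13, so G(27) = G(13) = 8.

8


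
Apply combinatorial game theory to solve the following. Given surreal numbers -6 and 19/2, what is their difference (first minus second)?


x = -6, y = 19/2
Converting to common denominator: 2
x = -12/2, y = 19/2
x - y = -6 - 19/2 = -31/2

-31/2


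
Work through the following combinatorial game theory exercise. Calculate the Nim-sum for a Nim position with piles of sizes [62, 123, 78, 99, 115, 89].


We need the XOR (exclusive or) of all pile sizes.
After XOR-ing pile 1 (size 62): 0 XOR 62 = 62
After XOR-ing pile 2 (size 123): 62 XOR 123 = 69
After XOR-ing pile 3 (size 78): 69 XOR 78 = 11
After XOR-ing pile 4 (size 99): 11 XOR 99 = 104
After XOR-ing pile 5 (size 115): 104 XOR 115 = 27
After XOR-ing pile 6 (size 89): 27 XOR 89 = 66
The Nim-value of this position is 66.

66


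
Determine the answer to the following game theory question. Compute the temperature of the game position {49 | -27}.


The game is {49 | -27}, a switch {a | b} with numbers a > b.
Cooling {a | b} by t gives {a - t | b + t}, which stops being hot when a - t = b + t, i.e. at t = (a - b)/2. So the temperature of a switch is (a - b)/2.
Temperature = (Left option - Right option) / 2
= (49 - (-27)) / 2
= 76 / 2
= 38

38


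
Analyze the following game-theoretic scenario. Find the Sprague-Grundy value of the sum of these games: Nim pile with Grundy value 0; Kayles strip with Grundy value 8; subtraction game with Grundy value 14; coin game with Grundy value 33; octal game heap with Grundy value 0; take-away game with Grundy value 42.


By the Sprague-Grundy theorem, the Grundy value of a sum of games is the XOR of individual Grundy values.
Nim pile: Grundy value = 0. Running XOR: 0 XOR 0 = 0
Kayles strip: Grundy value = 8. Running XOR: 0 XOR 8 = 8
subtraction game: Grundy value = 14. Running XOR: 8 XOR 14 = 6
coin game: Grundy value = 33. Running XOR: 6 XOR 33 = 39
octal game heap: Grundy value = 0. Running XOR: 39 XOR 0 = 39
take-away game: Grundy value = 42. Running XOR: 39 XOR 42 = 13
The combined Grundy value is 13.

13


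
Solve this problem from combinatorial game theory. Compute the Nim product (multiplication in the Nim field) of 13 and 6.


Nim multiplication is bilinear over XOR: (u XOR v) * w = (u*w) XOR (v*w).
So we split each operand into its bit components and XOR the pairwise Nim products.
13 = 1 + 4 + 8 (as XOR of powers of 2).
6 = 2 + 4 (as XOR of powers of 2).
Using the standard Nim-product table on single bits:
  2*2 = 3,   2*4 = 8,   2*8 = 12,
  4*4 = 6,   4*8 = 11,  8*8 = 13,
and  1*x = x (identity), k*l = l*k (commutative).
Pairwise Nim products:
  1 * 2 = 2
  1 * 4 = 4
  4 * 2 = 8
  4 * 4 = 6
  8 * 2 = 12
  8 * 4 = 11
XOR them: 2 XOR 4 XOR 8 XOR 6 XOR 12 XOR 11 = 15.
Result: 13 * 6 = 15 (in Nim).

15


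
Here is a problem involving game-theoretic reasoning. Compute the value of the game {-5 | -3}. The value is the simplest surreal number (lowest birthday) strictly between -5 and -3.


Left options: {-5}, max = -5
Right options: {-3}, min = -3
All options are numbers and max(Left) < min(Right), so by the simplicity theorem the value is the simplest (earliest-born) number strictly between -5 and -3.
The only integer strictly between -5 and -3 is -4.
No non-integer in the interval can be simpler: if x is a non-integer in the interval, then floor(x) or ceil(x) also lies in the interval (the interval contains an integer), and both are proper prefixes of x's sign expansion, i.e. born earlier. So the game value is -4.
Game value = -4

-4


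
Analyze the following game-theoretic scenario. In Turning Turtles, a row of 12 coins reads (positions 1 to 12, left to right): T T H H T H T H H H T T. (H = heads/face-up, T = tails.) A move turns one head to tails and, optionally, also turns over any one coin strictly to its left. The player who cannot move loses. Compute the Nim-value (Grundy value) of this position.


Coins: T T H H T H T H H H T T
Key fact: a single head at position k behaves exactly like a Nim heap of size k (turning it to T and optionally flipping a coin at j < k corresponds to moving the heap from k to j, or to 0), and heads combine as a disjunctive sum (two heads at the same place would cancel, matching j XOR j = 0). So the Nim-value is the XOR of the 1-indexed positions of the heads.
Face-up positions (1-indexed): [3, 4, 6, 8, 9, 10]
XOR 0 with 3: 0 XOR 3 = 3
XOR 3 with 4: 3 XOR 4 = 7
XOR 7 with 6: 7 XOR 6 = 1
XOR 1 with 8: 1 XOR 8 = 9
XOR 9 with 9: 9 XOR 9 = 0
XOR 0 with 10: 0 XOR 10 = 10
Nim-value = 10

10


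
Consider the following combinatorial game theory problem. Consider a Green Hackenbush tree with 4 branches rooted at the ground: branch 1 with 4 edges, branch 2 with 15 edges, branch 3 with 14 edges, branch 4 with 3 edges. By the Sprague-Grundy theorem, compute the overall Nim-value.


The tree has 4 branches from the ground vertex.
In Green Hackenbush, the Nim-value of a simple path of length k is k.
Branch 1: length 4, Nim-value = 4
Branch 2: length 15, Nim-value = 15
Branch 3: length 14, Nim-value = 14
Branch 4: length 3, Nim-value = 3
Total Nim-value = XOR of all branch values:
0 XOR 4 = 4
4 XOR 15 = 11
11 XOR 14 = 5
5 XOR 3 = 6
Nim-value of the tree = 6

6


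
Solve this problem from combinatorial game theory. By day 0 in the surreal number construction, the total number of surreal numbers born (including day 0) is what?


Day 0: {|} = 0 is born. Count = 1.
Day n: the number of surreal numbers born by day n is 2^(n+1) - 1.
By day 0: 2^1 - 1 = 1
By day 0: 1 surreal numbers.

1


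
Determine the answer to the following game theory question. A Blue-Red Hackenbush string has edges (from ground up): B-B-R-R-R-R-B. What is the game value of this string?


Edges (from ground): B-B-R-R-R-R-B
By Berlekamp's sign-expansion rule, a Blue-Red Hackenbush stalk has the value of the surreal number whose sign sequence is the edge sequence with B -> + and R -> -.
Sign sequence: ++----+
Trace the sign expansion in the surreal number tree, starting from 0:
Edge 1: B (sign +) -> bounds (0, +inf), value = 1
Edge 2: B (sign +) -> bounds (1, +inf), value = 2
Edge 3: R (sign -) -> bounds (1, 2), value = 3/2
Edge 4: R (sign -) -> bounds (1, 3/2), value = 5/4
Edge 5: R (sign -) -> bounds (1, 5/4), value = 9/8
Edge 6: R (sign -) -> bounds (1, 9/8), value = 17/16
Edge 7: B (sign +) -> bounds (17/16, 9/8), value = 35/32
Game value = 35/32

35/32


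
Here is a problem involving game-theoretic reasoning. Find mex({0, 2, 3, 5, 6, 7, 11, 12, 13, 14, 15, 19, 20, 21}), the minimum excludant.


Set = {0, 2, 3, 5, 6, 7, 11, 12, 13, 14, 15, 19, 20, 21}
0 is in the set.
1 is NOT in the set. This is the mex.
mex = 1

1


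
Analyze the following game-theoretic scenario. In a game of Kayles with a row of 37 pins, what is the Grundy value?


Kayles: a move removes 1 or 2 adjacent pins from a contiguous row.
Removing pins from a row of k leaves two independent rows (a, b) with a + b = k - 1 (one pin) or a + b = k - 2 (two pins); an end removal gives a = 0.
By Sprague-Grundy, G(k) = mex{ G(a) XOR G(b) } over all these splits. G(0) = 0.
G(1): splits (0,0):0^0=0 -> mex({0}) = 1
G(2): splits (0,1):0^1=1 (0,0):0^0=0 -> mex({0, 1}) = 2
G(3): splits (0,2):0^2=2 (1,1):1^1=0 (0,1):0^1=1 -> mex({0, 1, 2}) = 3
G(4): splits (0,3):0^3=3 (1,2):1^2=3 (0,2):0^2=2 (1,1):1^1=0 -> mex({0, 2, 3}) = 1
G(5): splits (0,4):0^1=1 (1,3):1^3=2 (2,2):2^2=0 (0,3):0^3=3 (1,2):1^2=3 -> mex({0, 1, 2, 3}) = 4
G(6) = mex({0, 1, 2, 4}) = 3
G(7) = mex({0, 1, 3, 4, 5}) = 2
G(8) = mex({0, 2, 3, 5, 6}) = 1
G(9) = mex({0, 1, 2, 3, 6, 7}) = 4
G(10) = mex({0, 1, 3, 4, 5, 7}) = 2
G(11) = mex({0, 1, 2, 3, 4, 5}) = 6
G(12) = mex({0, 1, 2, 3, 5, 6, 7}) = 4
G(13) = mex({0, 2, 3, 4, 6, 7}) = 1
G(14) = mex({0, 1, 4, 5, 6, 7}) = 2
G(15) = mex({0, 1, 2, 3, 4, 5, 6}) = 7
G(16) = mex({0, 2, 3, 5, 6, 7}) = 1
G(17) = mex({0, 1, 2, 3, 5, 6, 7}) = 4
G(18) = mex({0, 1, 2, 4, 5, 6}) = 3
G(19) = mex({0, 1, 3, 4, 5, 7}) = 2
G(20) = mex({0, 2, 3, 4, 5, 6, 7}) = 1
G(21) = mex({0, 1, 2, 3, 5, 6, 7}) = 4
G(22) = mex({0, 1, 2, 3, 4, 5, 7}) = 6
G(23) = mex({0, 1, 2, 3, 4, 5, 6}) = 7
G(24) = mex({0, 1, 2, 3, 5, 6, 7}) = 4
G(25) = mex({0, 2, 3, 4, 6, 7}) = 1
G(26) = mex({0, 1, 3, 4, 5, 6, 7}) = 2
G(27) = mex({0, 1, 2, 3, 4, 5, 6, 7}) = 8
G(28) = mex({0, 1, 2, 3, 4, 6, 7, 8}) = 5
G(29) = mex({0, 1, 2, 3, 5, 6, 7, 8, 9}) = 4
G(30) = mex({0, 1, 2, 3, 4, 5, 6, 9, 10}) = 7
G(31) = mex({0, 1, 3, 4, 5, 7, 10, 11}) = 2
G(32) = mex({0, 2, 3, 4, 5, 6, 7, 9, 11}) = 1
G(33) = mex({0, 1, 2, 3, 4, 5, 6, 7, 9, 12}) = 8
G(34) = mex({0, 1, 2, 3, 4, 5, 7, 8, 11, 12}) = 6
G(35) = mex({0, 1, 2, 3, 4, 5, 6, 8, 9, 10, 11}) = 7
G(36) = mex({0, 1, 2, 3, 5, 6, 7, 9, 10}) = 4
G(37) = mex({0, 2, 3, 4, 6, 7, 9, 10, 11, 12}) = 1
Therefore G(37) = 1.

1


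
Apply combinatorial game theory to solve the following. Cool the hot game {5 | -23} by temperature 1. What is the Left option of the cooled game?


Original game: {5 | -23} (a switch {a | b} with a > b).
Cooling by t (for t below the temperature (a - b)/2 = 14) taxes each move by t: {a | b} cooled by t is {a - t | b + t}.
Cooling amount: t = 1
Cooled Left option: 5 - 1 = 4
Cooled Right option: -23 + 1 = -22
Cooled game: {4 | -22}
Left option = 4

4


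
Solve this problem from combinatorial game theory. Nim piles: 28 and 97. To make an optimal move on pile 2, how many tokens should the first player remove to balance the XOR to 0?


Piles: 28 and 97
Current XOR: 28 XOR 97 = 125 (non-zero, so this is an N-position).
To make the XOR zero, we need to find a move that balances the piles.
For pile 2 (size 97): target = 97 XOR 125 = 28
We reduce pile 2 from 97 to 28.
Tokens removed: 97 - 28 = 69
Verification: 28 XOR 28 = 0

69


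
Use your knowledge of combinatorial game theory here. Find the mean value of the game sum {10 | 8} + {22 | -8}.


G1 = {10 | 8}, G2 = {22 | -8}
Each is a switch {a | b} with numbers a > b; its mean value is (a + b)/2, and mean value is additive over game sums: m(G1 + G2) = m(G1) + m(G2).
Mean of G1 = (10 + (8))/2 = 18/2 = 9
Mean of G2 = (22 + (-8))/2 = 14/2 = 7
Mean of G1 + G2 = 9 + 7 = 16

16


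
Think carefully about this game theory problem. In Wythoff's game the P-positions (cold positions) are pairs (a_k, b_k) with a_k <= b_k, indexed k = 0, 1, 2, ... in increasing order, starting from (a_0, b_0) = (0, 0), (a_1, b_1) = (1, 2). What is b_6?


By Wythoff's theorem, a_k = floor(k * phi) and b_k = floor(k * phi^2) = a_k + k, where phi = (1 + sqrt(5))/2 is the golden ratio.
phi = (1 + sqrt(5))/2 = 1.618034
phi^2 = phi + 1 = 2.618034
k = 6
k * phi^2 = 6 * 2.618034 = 15.708204
b_6 = floor(k * phi^2) = 15 (check: a_6 + k = 9 + 6 = 15)

15


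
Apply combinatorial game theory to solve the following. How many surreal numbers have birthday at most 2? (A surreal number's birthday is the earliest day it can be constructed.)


Day 0: {|} = 0 is born. Count = 1.
Day n: the number of surreal numbers born by day n is 2^(n+1) - 1.
By day 0: 2^1 - 1 = 1
By day 1: 2^2 - 1 = 3
By day 2: 2^3 - 1 = 7
By day 2: 7 surreal numbers.

7


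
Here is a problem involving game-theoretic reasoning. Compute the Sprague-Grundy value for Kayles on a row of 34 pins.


Kayles: a move removes 1 or 2 adjacent pins from a contiguous row.
Removing pins from a row of k leaves two independent rows (a, b) with a + b = k - 1 (one pin) or a + b = k - 2 (two pins); an end removal gives a = 0.
By Sprague-Grundy, G(k) = mex{ G(a) XOR G(b) } over all these splits. G(0) = 0.
G(1): splits (0,0):0^0=0 -> mex({0}) = 1
G(2): splits (0,1):0^1=1 (0,0):0^0=0 -> mex({0, 1}) = 2
G(3): splits (0,2):0^2=2 (1,1):1^1=0 (0,1):0^1=1 -> mex({0, 1, 2}) = 3
G(4): splits (0,3):0^3=3 (1,2):1^2=3 (0,2):0^2=2 (1,1):1^1=0 -> mex({0, 2, 3}) = 1
G(5): splits (0,4):0^1=1 (1,3):1^3=2 (2,2):2^2=0 (0,3):0^3=3 (1,2):1^2=3 -> mex({0, 1, 2, 3}) = 4
G(6) = mex({0, 1, 2, 4}) = 3
G(7) = mex({0, 1, 3, 4, 5}) = 2
G(8) = mex({0, 2, 3, 5, 6}) = 1
G(9) = mex({0, 1, 2, 3, 6, 7}) = 4
G(10) = mex({0, 1, 3, 4, 5, 7}) = 2
G(11) = mex({0, 1, 2, 3, 4, 5}) = 6
G(12) = mex({0, 1, 2, 3, 5, 6, 7}) = 4
G(13) = mex({0, 2, 3, 4, 6, 7}) = 1
G(14) = mex({0, 1, 4, 5, 6, 7}) = 2
G(15) = mex({0, 1, 2, 3, 4, 5, 6}) = 7
G(16) = mex({0, 2, 3, 5, 6, 7}) = 1
G(17) = mex({0, 1, 2, 3, 5, 6, 7}) = 4
G(18) = mex({0, 1, 2, 4, 5, 6}) = 3
G(19) = mex({0, 1, 3, 4, 5, 7}) = 2
G(20) = mex({0, 2, 3, 4, 5, 6, 7}) = 1
G(21) = mex({0, 1, 2, 3, 5, 6, 7}) = 4
G(22) = mex({0, 1, 2, 3, 4, 5, 7}) = 6
G(23) = mex({0, 1, 2, 3, 4, 5, 6}) = 7
G(24) = mex({0, 1, 2, 3, 5, 6, 7}) = 4
G(25) = mex({0, 2, 3, 4, 6, 7}) = 1
G(26) = mex({0, 1, 3, 4, 5, 6, 7}) = 2
G(27) = mex({0, 1, 2, 3, 4, 5, 6, 7}) = 8
G(28) = mex({0, 1, 2, 3, 4, 6, 7, 8}) = 5
G(29) = mex({0, 1, 2, 3, 5, 6, 7, 8, 9}) = 4
G(30) = mex({0, 1, 2, 3, 4, 5, 6, 9, 10}) = 7
G(31) = mex({0, 1, 3, 4, 5, 7, 10, 11}) = 2
G(32) = mex({0, 2, 3, 4, 5, 6, 7, 9, 11}) = 1
G(33) = mex({0, 1, 2, 3, 4, 5, 6, 7, 9, 12}) = 8
G(34) = mex({0, 1, 2, 3, 4, 5, 7, 8, 11, 12}) = 6
Therefore G(34) = 6.

6


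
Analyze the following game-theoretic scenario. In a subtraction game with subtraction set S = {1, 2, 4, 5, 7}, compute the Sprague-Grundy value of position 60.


The subtraction set is S = {1, 2, 4, 5, 7}.
G(k) = mex{ G(k - s) : s in S, s <= k }. We compute iteratively: G(0) = 0.
G(1) = mex({0}) = 1
G(2) = mex({0, 1}) = 2
G(3) = mex({1, 2}) = 0
G(4) = mex({0, 2}) = 1
G(5) = mex({0, 1}) = 2
G(6) = mex({1, 2}) = 0
G(7) = mex({0, 2}) = 1
G(8) = mex({0, 1}) = 2
G(9) = mex({1, 2}) = 0
Observe that G(3)..G(9) = 0, 1, 2, 0, 1, 2, 0 repeats G(0)..G(6) = 0, 1, 2, 0, 1, 2, 0.
For k >= max(S) = 7, G(k) is determined by the previous 7 values G(k-7)..G(k-1); a window of 7 consecutive values has recurred shifted by 3, so by induction G(k + 3) = G(k) for all k >= 0: the sequence is periodic from the start with period 3.
One period: G(0..2) = 0, 1, 2.
60 mod 3 = 0, so G(60) = G(0) = 0.

0


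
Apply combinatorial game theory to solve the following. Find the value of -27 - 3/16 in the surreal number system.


x = -27, y = 3/16
Converting to common denominator: 16
x = -432/16, y = 3/16
x - y = -27 - 3/16 = -435/16

-435/16


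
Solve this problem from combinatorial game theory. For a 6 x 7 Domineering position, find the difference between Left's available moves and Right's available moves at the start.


Board is 6 x 7 (rows x cols).
Left (vertical) placements: (rows-1) * cols = 5 * 7 = 35
Right (horizontal) placements: rows * (cols-1) = 6 * 6 = 36
Advantage = Left - Right = 35 - 36 = -1

-1


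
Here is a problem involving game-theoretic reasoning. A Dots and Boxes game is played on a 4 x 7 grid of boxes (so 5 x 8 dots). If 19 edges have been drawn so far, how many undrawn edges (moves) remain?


Grid: 4 x 7 boxes, i.e. 5 rows and 8 columns of dots.
Horizontal edges: (rows + 1) * cols = 5 * 7 = 35
Vertical edges: rows * (cols + 1) = 4 * 8 = 32
Total edges: 35 + 32 = 67
Edges drawn: 19
Remaining: 67 - 19 = 48

48


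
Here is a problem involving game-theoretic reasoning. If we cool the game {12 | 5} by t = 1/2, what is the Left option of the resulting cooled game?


Original game: {12 | 5} (a switch {a | b} with a > b).
Cooling by t (for t below the temperature (a - b)/2 = 7/2) taxes each move by t: {a | b} cooled by t is {a - t | b + t}.
Cooling amount: t = 1/2
Cooled Left option: 12 - 1/2 = 23/2
Cooled Right option: 5 + 1/2 = 11/2
Cooled game: {23/2 | 11/2}
Left option = 23/2

23/2


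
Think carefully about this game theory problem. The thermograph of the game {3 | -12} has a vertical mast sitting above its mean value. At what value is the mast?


Game = {3 | -12}, a switch {a | b} with numbers a > b.
Its thermograph has left wall a - t and right wall b + t, which meet at t = (a - b)/2, where both equal (a + b)/2. So the mast (mean value) is at (a + b)/2.
Mean = (3 + (-12))/2 = -9/2 = -9/2

-9/2


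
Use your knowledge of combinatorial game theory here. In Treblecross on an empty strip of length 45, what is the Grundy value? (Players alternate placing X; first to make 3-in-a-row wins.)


Treblecross: place X on empty cells; 3-in-a-row wins.
Playing within two cells of an existing X lets the opponent win at once, so sensible play treats the cells i-2..i+2 around each X as dead. The player left with no safe cell loses, so this is a normal-play take-away game on strips of safe cells.
Placing X at cell i (0-indexed) of a strip of k safe cells leaves independent strips of sizes max(0, i-2) and max(0, k-i-3). Hence G(k) = mex{ G(max(0,i-2)) XOR G(max(0,k-i-3)) : 0 <= i < k }, with G(0) = 0.
G(1): splits (0,0):0^0=0 -> mex({0}) = 1
G(2): splits (0,0):0^0=0 -> mex({0}) = 1
G(3): splits (0,0):0^0=0 -> mex({0}) = 1
G(4): splits (0,1):0^1=1 (0,0):0^0=0 -> mex({0, 1}) = 2
G(5): splits (0,2):0^1=1 (0,1):0^1=1 (0,0):0^0=0 -> mex({0, 1}) = 2
G(6) = mex({1}) = 0
G(7) = mex({0, 1, 2}) = 3
G(8) = mex({0, 1, 2}) = 3
G(9) = mex({0, 2}) = 1
G(10) = mex({0, 2, 3}) = 1
G(11) = mex({0, 3}) = 1
G(12) = mex({1, 3}) = 0
G(13) = mex({0, 1, 2, 3}) = 4
G(14) = mex({0, 1, 2}) = 3
G(15) = mex({0, 1, 2}) = 3
G(16) = mex({0, 1, 2, 4}) = 3
G(17) = mex({0, 1, 3, 4}) = 2
G(18) = mex({0, 1, 3, 4}) = 2
G(19) = mex({0, 1, 3, 5}) = 2
G(20) = mex({0, 1, 2, 3, 5}) = 4
G(21) = mex({0, 1, 2, 3, 5}) = 4
G(22) = mex({1, 2, 6}) = 0
G(23) = mex({0, 1, 2, 3, 4, 6}) = 5
G(24) = mex({0, 1, 2, 3, 4}) = 5
G(25) = mex({0, 1, 3, 4, 7}) = 2
G(26) = mex({0, 1, 3, 4, 5, 7}) = 2
G(27) = mex({0, 1, 3, 5}) = 2
G(28) = mex({0, 1, 2, 5}) = 3
G(29) = mex({0, 1, 2, 4, 5, 6}) = 3
G(30) = mex({1, 2, 4, 6}) = 0
G(31) = mex({0, 1, 2, 3, 4, 6}) = 5
G(32) = mex({1, 2, 3, 4, 7}) = 0
G(33) = mex({0, 3, 7}) = 1
G(34) = mex({0, 2, 3, 5, 7}) = 1
G(35) = mex({0, 2, 3, 5, 6}) = 1
G(36) = mex({0, 1, 2, 5, 6}) = 3
G(37) = mex({0, 1, 2, 4, 5, 6}) = 3
G(38) = mex({0, 1, 2, 4}) = 3
G(39) = mex({0, 1, 2, 3, 4, 7}) = 5
G(40) = mex({0, 1, 2, 3, 4, 5, 7}) = 6
G(41) = mex({0, 1, 2, 3, 5, 7}) = 4
G(42) = mex({0, 1, 2, 3, 5, 6, 7}) = 4
G(43) = mex({0, 2, 3, 5, 6}) = 1
G(44) = mex({1, 2, 3, 4, 5, 6}) = 0
G(45) = mex({0, 1, 2, 3, 4, 6, 7}) = 5
Therefore G(45) = 5.

5


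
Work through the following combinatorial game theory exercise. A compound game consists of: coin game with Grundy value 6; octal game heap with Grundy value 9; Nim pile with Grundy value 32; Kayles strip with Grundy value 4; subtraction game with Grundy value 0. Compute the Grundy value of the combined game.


By the Sprague-Grundy theorem, the Grundy value of a sum of games is the XOR of individual Grundy values.
coin game: Grundy value = 6. Running XOR: 0 XOR 6 = 6
octal game heap: Grundy value = 9. Running XOR: 6 XOR 9 = 15
Nim pile: Grundy value = 32. Running XOR: 15 XOR 32 = 47
Kayles strip: Grundy value = 4. Running XOR: 47 XOR 4 = 43
subtraction game: Grundy value = 0. Running XOR: 43 XOR 0 = 43
The combined Grundy value is 43.

43


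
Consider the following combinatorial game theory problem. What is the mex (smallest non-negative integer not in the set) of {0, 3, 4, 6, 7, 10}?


Set = {0, 3, 4, 6, 7, 10}
0 is in the set.
1 is NOT in the set. This is the mex.
mex = 1

1


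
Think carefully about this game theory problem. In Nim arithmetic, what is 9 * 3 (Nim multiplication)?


Nim multiplication is bilinear over XOR: (u XOR v) * w = (u*w) XOR (v*w).
So we split each operand into its bit components and XOR the pairwise Nim products.
9 = 1 + 8 (as XOR of powers of 2).
3 = 1 + 2 (as XOR of powers of 2).
Using the standard Nim-product table on single bits:
  2*2 = 3,   2*4 = 8,   2*8 = 12,
  4*4 = 6,   4*8 = 11,  8*8 = 13,
and  1*x = x (identity), k*l = l*k (commutative).
Pairwise Nim products:
  1 * 1 = 1
  1 * 2 = 2
  8 * 1 = 8
  8 * 2 = 12
XOR them: 1 XOR 2 XOR 8 XOR 12 = 7.
Result: 9 * 3 = 7 (in Nim).

7


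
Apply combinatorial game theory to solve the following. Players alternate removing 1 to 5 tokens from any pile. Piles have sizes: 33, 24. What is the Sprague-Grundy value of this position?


Subtraction set: {1, 2, 3, 4, 5}
For this subtraction set, G(n) = n mod 6 (period = max + 1 = 6).
Pile 1 (size 33): G(33) = 33 mod 6 = 3
Pile 2 (size 24): G(24) = 24 mod 6 = 0
Total Grundy value = XOR of all: 3 XOR 0 = 3

3


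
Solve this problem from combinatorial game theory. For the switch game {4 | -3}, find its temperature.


The game is {4 | -3}, a switch {a | b} with numbers a > b.
Cooling {a | b} by t gives {a - t | b + t}, which stops being hot when a - t = b + t, i.e. at t = (a - b)/2. So the temperature of a switch is (a - b)/2.
Temperature = (Left option - Right option) / 2
= (4 - (-3)) / 2
= 7 / 2
= 7/2

7/2


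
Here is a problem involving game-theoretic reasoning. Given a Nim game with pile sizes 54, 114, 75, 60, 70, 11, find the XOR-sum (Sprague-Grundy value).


We need the XOR (exclusive or) of all pile sizes.
After XOR-ing pile 1 (size 54): 0 XOR 54 = 54
After XOR-ing pile 2 (size 114): 54 XOR 114 = 68
After XOR-ing pile 3 (size 75): 68 XOR 75 = 15
After XOR-ing pile 4 (size 60): 15 XOR 60 = 51
After XOR-ing pile 5 (size 70): 51 XOR 70 = 117
After XOR-ing pile 6 (size 11): 117 XOR 11 = 126
The Nim-value of this position is 126.

126


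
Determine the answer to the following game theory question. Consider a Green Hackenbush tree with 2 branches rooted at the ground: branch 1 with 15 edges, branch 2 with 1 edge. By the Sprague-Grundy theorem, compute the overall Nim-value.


The tree has 2 branches from the ground vertex.
In Green Hackenbush, the Nim-value of a simple path of length k is k.
Branch 1: length 15, Nim-value = 15
Branch 2: length 1, Nim-value = 1
Total Nim-value = XOR of all branch values:
0 XOR 15 = 15
15 XOR 1 = 14
Nim-value of the tree = 14

14


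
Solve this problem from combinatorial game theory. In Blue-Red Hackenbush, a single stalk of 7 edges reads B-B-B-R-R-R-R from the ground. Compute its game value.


Edges (from ground): B-B-B-R-R-R-R
By Berlekamp's sign-expansion rule, a Blue-Red Hackenbush stalk has the value of the surreal number whose sign sequence is the edge sequence with B -> + and R -> -.
Sign sequence: +++----
Trace the sign expansion in the surreal number tree, starting from 0:
Edge 1: B (sign +) -> bounds (0, +inf), value = 1
Edge 2: B (sign +) -> bounds (1, +inf), value = 2
Edge 3: B (sign +) -> bounds (2, +inf), value = 3
Edge 4: R (sign -) -> bounds (2, 3), value = 5/2
Edge 5: R (sign -) -> bounds (2, 5/2), value = 9/4
Edge 6: R (sign -) -> bounds (2, 9/4), value = 17/8
Edge 7: R (sign -) -> bounds (2, 17/8), value = 33/16
Game value = 33/16

33/16


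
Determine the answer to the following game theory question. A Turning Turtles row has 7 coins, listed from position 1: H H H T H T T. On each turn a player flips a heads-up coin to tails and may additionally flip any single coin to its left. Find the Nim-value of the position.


Coins: H H H T H T T
Key fact: a single head at position k behaves exactly like a Nim heap of size k (turning it to T and optionally flipping a coin at j < k corresponds to moving the heap from k to j, or to 0), and heads combine as a disjunctive sum (two heads at the same place would cancel, matching j XOR j = 0). So the Nim-value is the XOR of the 1-indexed positions of the heads.
Face-up positions (1-indexed): [1, 2, 3, 5]
XOR 0 with 1: 0 XOR 1 = 1
XOR 1 with 2: 1 XOR 2 = 3
XOR 3 with 3: 3 XOR 3 = 0
XOR 0 with 5: 0 XOR 5 = 5
Nim-value = 5

5


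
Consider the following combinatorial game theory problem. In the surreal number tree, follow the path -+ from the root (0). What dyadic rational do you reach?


Sign expansion: -+
Rule: track bounds (lo, hi), initially (-inf, +inf). On '+', the current value becomes lo and we move to the simplest number in (value, hi): value + 1 if hi = +inf, otherwise the midpoint (value + hi)/2. On '-', the current value becomes hi and we move to value - 1 if lo = -inf, otherwise the midpoint (lo + value)/2.
Start at 0.
Step 1: sign = -, move left. Bounds: (-inf, 0). Value = -1
Step 2: sign = +, move right. Bounds: (-1, 0). Value = -1/2
The surreal number with sign expansion -+ is -1/2.

-1/2


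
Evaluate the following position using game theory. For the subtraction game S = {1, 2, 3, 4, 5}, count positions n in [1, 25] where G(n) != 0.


Subtraction set S = {1, 2, 3, 4, 5}, so G(n) = n mod 6.
G(n) = 0 when n is a multiple of 6.
Multiples of 6 in [1, 25]: 4
N-positions (nonzero Grundy) = 25 - 4 = 21

21


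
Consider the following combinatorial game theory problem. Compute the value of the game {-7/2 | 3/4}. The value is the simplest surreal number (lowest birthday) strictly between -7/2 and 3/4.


Left options: {-7/2}, max = -7/2
Right options: {3/4}, min = 3/4
All options are numbers and max(Left) < min(Right), so by the simplicity theorem the value is the simplest (earliest-born) number strictly between -7/2 and 3/4.
Integers -3 through 0 all lie strictly between -7/2 and 3/4.
Among integers, the simplest (lowest birthday = smallest |n|; 0 is born on day 0, +-n on day n) is 0.
No non-integer in the interval can be simpler: if x is a non-integer in the interval, then floor(x) or ceil(x) also lies in the interval (the interval contains an integer), and both are proper prefixes of x's sign expansion, i.e. born earlier. So the game value is 0.
Game value = 0

0


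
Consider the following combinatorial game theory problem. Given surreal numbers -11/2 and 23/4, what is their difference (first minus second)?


x = -11/2, y = 23/4
Converting to common denominator: 4
x = -22/4, y = 23/4
x - y = -11/2 - 23/4 = -45/4

-45/4


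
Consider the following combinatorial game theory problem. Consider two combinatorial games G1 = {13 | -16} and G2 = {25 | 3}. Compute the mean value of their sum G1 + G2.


G1 = {13 | -16}, G2 = {25 | 3}
Each is a switch {a | b} with numbers a > b; its mean value is (a + b)/2, and mean value is additive over game sums: m(G1 + G2) = m(G1) + m(G2).
Mean of G1 = (13 + (-16))/2 = -3/2 = -3/2
Mean of G2 = (25 + (3))/2 = 28/2 = 14
Mean of G1 + G2 = -3/2 + 14 = 25/2

25/2


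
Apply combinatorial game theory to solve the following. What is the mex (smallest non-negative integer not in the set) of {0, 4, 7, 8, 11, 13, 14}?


Set = {0, 4, 7, 8, 11, 13, 14}
0 is in the set.
1 is NOT in the set. This is the mex.
mex = 1

1


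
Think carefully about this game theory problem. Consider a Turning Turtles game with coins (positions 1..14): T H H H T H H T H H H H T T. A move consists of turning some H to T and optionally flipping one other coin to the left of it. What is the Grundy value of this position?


Coins: T H H H T H H T H H H H T T
Key fact: a single head at position k behaves exactly like a Nim heap of size k (turning it to T and optionally flipping a coin at j < k corresponds to moving the heap from k to j, or to 0), and heads combine as a disjunctive sum (two heads at the same place would cancel, matching j XOR j = 0). So the Nim-value is the XOR of the 1-indexed positions of the heads.
Face-up positions (1-indexed): [2, 3, 4, 6, 7, 9, 10, 11, 12]
XOR 0 with 2: 0 XOR 2 = 2
XOR 2 with 3: 2 XOR 3 = 1
XOR 1 with 4: 1 XOR 4 = 5
XOR 5 with 6: 5 XOR 6 = 3
XOR 3 with 7: 3 XOR 7 = 4
XOR 4 with 9: 4 XOR 9 = 13
XOR 13 with 10: 13 XOR 10 = 7
XOR 7 with 11: 7 XOR 11 = 12
XOR 12 with 12: 12 XOR 12 = 0
Nim-value = 0

0


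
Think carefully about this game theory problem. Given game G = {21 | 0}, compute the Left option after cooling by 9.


Original game: {21 | 0} (a switch {a | b} with a > b).
Cooling by t (for t below the temperature (a - b)/2 = 21/2) taxes each move by t: {a | b} cooled by t is {a - t | b + t}.
Cooling amount: t = 9
Cooled Left option: 21 - 9 = 12
Cooled Right option: 0 + 9 = 9
Cooled game: {12 | 9}
Left option = 12

12


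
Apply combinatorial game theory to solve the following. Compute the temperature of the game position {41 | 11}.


The game is {41 | 11}, a switch {a | b} with numbers a > b.
Cooling {a | b} by t gives {a - t | b + t}, which stops being hot when a - t = b + t, i.e. at t = (a - b)/2. So the temperature of a switch is (a - b)/2.
Temperature = (Left option - Right option) / 2
= (41 - (11)) / 2
= 30 / 2
= 15

15


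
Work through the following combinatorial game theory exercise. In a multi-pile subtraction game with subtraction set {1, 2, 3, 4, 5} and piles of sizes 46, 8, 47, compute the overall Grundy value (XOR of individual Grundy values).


Subtraction set: {1, 2, 3, 4, 5}
For this subtraction set, G(n) = n mod 6 (period = max + 1 = 6).
Pile 1 (size 46): G(46) = 46 mod 6 = 4
Pile 2 (size 8): G(8) = 8 mod 6 = 2
Pile 3 (size 47): G(47) = 47 mod 6 = 5
Total Grundy value = XOR of all: 4 XOR 2 XOR 5 = 3

3
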